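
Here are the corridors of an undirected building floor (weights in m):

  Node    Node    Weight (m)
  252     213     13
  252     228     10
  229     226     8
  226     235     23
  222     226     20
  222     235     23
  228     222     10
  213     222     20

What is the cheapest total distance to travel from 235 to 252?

Enumerating some paths:
235 - 222 - 213 - 252: 23+20+13 = 56
235 - 222 - 228 - 252: 23+10+10 = 43
235 - 226 - 222 - 228 - 252: 23+20+10+10 = 63
The minimum is 43 m via 235 - 222 - 228 - 252.

43 m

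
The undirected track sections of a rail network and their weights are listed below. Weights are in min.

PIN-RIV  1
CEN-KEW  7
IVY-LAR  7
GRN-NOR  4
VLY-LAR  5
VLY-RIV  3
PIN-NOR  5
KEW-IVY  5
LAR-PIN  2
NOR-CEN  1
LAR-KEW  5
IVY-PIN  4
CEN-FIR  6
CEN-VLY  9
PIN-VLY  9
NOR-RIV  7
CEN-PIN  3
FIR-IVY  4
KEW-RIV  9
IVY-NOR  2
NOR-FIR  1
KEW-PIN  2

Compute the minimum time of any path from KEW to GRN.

Candidate routes:
KEW → PIN → CEN → NOR → GRN: 2+3+1+4 = 10
KEW → PIN → NOR → GRN: 2+5+4 = 11
Cheapest is KEW → PIN → CEN → NOR → GRN at 10 min.

10 min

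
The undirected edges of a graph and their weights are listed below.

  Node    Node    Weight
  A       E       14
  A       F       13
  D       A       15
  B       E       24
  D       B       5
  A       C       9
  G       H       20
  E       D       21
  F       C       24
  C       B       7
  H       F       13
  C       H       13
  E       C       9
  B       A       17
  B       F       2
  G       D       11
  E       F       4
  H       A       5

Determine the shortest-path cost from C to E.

9

Settle nodes by increasing distance from C:
C: 0
B: 7  (via C)
A: 9  (via C)
E: 9  (via C)
Shortest route: C → E = 9.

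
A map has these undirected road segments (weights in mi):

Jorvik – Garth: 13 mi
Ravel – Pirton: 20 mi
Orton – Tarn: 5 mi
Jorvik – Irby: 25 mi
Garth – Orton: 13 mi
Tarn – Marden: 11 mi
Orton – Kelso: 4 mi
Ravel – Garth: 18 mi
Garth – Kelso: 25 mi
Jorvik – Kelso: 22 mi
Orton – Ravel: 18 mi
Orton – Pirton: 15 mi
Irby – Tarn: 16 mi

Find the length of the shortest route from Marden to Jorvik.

Settle nodes by increasing distance from Marden:
Marden: 0
Tarn: 11  (via Marden)
Orton: 16  (via Tarn)
Kelso: 20  (via Orton)
Irby: 27  (via Tarn)
Garth: 29  (via Orton)
Pirton: 31  (via Orton)
Ravel: 34  (via Orton)
Jorvik: 42  (via Kelso)
Shortest route: Marden → Tarn → Orton → Kelso → Jorvik = 42 mi.

42 mi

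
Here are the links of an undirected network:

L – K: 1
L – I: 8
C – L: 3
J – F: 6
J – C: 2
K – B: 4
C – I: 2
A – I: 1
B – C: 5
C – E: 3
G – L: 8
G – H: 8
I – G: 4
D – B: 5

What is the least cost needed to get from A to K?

7

Compare a few routes:
A–I–G–L–K: 1+4+8+1 = 14
A–I–C–B–K: 1+2+5+4 = 12
A–I–C–L–K: 1+2+3+1 = 7
A–I–L–K: 1+8+1 = 10
The minimum is 7 via A–I–C–L–K.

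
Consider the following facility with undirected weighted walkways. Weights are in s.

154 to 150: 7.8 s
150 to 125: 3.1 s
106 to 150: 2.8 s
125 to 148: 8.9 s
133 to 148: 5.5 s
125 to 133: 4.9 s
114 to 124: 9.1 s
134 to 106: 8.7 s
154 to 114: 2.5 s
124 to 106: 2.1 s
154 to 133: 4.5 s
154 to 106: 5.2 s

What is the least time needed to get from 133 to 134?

18.4 s

Shortest distances from 133:
133: 0
154: 4.5  (via 133)
125: 4.9  (via 133)
148: 5.5  (via 133)
114: 7  (via 154)
150: 8  (via 125)
106: 9.7  (via 154)
124: 11.8  (via 106)
134: 18.4  (via 106)
Shortest route: 133 → 154 → 106 → 134 = 18.4 s.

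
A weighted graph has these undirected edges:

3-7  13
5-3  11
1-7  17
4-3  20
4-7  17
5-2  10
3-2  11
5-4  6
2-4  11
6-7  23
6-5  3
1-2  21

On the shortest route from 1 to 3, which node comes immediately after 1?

Candidate routes:
1–7–3: 17+13 = 30
1–2–3: 21+11 = 32
1–2–5–3: 21+10+11 = 42
Cheapest is 1–7–3 at 30.
So from 1 the first move is to 7.

7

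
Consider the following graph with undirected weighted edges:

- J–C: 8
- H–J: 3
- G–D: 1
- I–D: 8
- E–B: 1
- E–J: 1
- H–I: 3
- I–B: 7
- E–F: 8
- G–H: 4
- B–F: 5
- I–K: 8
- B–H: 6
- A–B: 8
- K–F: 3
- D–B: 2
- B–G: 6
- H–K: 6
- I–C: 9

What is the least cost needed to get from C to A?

18

Candidate routes:
C–I–B–A: 9+7+8 = 24
C–J–E–B–A: 8+1+1+8 = 18
C–I–H–J–E–B–A: 9+3+3+1+1+8 = 25
The minimum is 18 via C–J–E–B–A.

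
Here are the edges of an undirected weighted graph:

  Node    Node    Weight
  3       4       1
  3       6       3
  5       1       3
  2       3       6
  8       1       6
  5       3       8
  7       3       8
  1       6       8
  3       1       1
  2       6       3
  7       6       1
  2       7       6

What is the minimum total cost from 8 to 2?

13

Running Dijkstra from 8:
8: 0
1: 6  (via 8)
3: 7  (via 1)
4: 8  (via 3)
5: 9  (via 1)
6: 10  (via 3)
7: 11  (via 6)
2: 13  (via 3)
Shortest route: 8–1–3–2 = 13.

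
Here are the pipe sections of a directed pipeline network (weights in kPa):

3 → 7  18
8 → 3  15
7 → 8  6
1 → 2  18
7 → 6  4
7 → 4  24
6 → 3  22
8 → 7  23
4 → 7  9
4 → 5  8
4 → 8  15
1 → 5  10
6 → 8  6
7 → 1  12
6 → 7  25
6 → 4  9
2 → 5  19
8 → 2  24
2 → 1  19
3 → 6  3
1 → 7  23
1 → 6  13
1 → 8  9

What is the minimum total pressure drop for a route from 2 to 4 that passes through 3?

Shortest 2→3: 2–1–8–3 = 43
Shortest 3→4: 3–6–4 = 12
Total via 3: 43 + 12 = 55 kPa.

55 kPa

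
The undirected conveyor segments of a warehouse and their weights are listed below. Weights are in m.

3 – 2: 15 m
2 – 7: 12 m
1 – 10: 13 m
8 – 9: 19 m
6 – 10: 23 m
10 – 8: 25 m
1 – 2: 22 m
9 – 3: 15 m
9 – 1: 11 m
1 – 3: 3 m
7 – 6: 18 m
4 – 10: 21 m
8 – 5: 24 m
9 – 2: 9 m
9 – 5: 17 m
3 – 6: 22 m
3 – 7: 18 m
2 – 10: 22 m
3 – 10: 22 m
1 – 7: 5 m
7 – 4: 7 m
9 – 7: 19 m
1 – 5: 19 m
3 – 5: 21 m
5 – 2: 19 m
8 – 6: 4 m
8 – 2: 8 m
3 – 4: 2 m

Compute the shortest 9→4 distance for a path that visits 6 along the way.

Best 9 to 6: 9–2–8–6 costing 21
Shortest 6→4: 6–3–4 = 24
Total via 6: 21 + 24 = 45 m.

45 m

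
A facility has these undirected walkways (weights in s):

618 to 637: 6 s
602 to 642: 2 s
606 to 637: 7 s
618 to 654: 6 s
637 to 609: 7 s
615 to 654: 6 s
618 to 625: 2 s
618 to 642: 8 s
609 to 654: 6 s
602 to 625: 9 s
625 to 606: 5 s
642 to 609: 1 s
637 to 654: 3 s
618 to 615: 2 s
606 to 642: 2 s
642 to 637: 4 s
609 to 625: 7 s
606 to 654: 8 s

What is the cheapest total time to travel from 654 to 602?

9 s

Running Dijkstra from 654:
654: 0
637: 3  (via 654)
615: 6  (via 654)
609: 6  (via 654)
618: 6  (via 654)
642: 7  (via 637)
606: 8  (via 654)
625: 8  (via 618)
602: 9  (via 642)
Shortest route: 654–637–642–602 = 9 s.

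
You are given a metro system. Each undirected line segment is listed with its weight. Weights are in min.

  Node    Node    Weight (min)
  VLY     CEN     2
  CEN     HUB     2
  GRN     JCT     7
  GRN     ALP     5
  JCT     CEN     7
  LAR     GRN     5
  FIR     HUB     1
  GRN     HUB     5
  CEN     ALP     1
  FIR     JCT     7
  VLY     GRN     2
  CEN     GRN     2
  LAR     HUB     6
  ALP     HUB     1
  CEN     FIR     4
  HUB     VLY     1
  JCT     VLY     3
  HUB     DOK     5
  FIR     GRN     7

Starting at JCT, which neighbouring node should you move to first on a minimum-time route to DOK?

VLY

Compare a few routes:
JCT–VLY–HUB–DOK: 3+1+5 = 9
JCT–VLY–CEN–HUB–DOK: 3+2+2+5 = 12
JCT–VLY–CEN–ALP–HUB–DOK: 3+2+1+1+5 = 12
Cheapest is JCT–VLY–HUB–DOK at 9 min.
So from JCT the first move is to VLY.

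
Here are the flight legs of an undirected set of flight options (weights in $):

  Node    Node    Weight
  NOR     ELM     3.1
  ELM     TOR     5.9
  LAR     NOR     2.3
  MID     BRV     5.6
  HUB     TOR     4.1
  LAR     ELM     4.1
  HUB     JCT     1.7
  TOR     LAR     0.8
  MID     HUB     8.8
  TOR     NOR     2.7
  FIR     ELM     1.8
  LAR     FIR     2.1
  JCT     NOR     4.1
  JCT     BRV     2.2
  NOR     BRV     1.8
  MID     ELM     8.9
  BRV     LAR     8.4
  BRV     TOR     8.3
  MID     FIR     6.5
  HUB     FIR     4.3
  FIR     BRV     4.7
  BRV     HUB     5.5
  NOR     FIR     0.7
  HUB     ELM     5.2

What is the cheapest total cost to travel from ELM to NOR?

Compare a few routes:
ELM → FIR → NOR: 1.8+0.7 = 2.5
ELM → FIR → LAR → NOR: 1.8+2.1+2.3 = 6.2
ELM → NOR: 3.1 = 3.1
The minimum is $2.5 via ELM → FIR → NOR.

$2.5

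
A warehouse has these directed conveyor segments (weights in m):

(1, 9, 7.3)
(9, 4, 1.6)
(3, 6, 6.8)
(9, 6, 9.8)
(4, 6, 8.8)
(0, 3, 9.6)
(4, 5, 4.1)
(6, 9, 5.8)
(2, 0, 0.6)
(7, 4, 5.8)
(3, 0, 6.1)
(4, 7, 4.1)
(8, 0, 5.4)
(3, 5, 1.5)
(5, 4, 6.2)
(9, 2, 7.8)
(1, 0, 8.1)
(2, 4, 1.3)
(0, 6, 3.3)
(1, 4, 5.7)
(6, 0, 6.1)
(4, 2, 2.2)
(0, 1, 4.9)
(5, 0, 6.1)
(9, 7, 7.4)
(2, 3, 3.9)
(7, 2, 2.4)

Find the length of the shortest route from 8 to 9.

14.5 m

Compare a few routes:
8 → 0 → 6 → 9: 5.4+3.3+5.8 = 14.5
8 → 0 → 1 → 9: 5.4+4.9+7.3 = 17.6
8 → 0 → 3 → 6 → 9: 5.4+9.6+6.8+5.8 = 27.6
The minimum is 14.5 m via 8 → 0 → 6 → 9.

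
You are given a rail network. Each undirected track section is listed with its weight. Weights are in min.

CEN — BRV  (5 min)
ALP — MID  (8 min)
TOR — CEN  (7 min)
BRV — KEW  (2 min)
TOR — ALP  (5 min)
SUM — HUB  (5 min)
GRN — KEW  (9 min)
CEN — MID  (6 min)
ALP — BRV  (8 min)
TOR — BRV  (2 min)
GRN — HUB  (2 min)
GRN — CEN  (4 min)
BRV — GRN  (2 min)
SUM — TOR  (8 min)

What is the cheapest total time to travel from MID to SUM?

17 min

Settle nodes by increasing distance from MID:
MID: 0
CEN: 6  (via MID)
ALP: 8  (via MID)
GRN: 10  (via CEN)
BRV: 11  (via CEN)
HUB: 12  (via GRN)
TOR: 13  (via CEN)
KEW: 13  (via BRV)
SUM: 17  (via HUB)
Shortest route: MID–CEN–GRN–HUB–SUM = 17 min.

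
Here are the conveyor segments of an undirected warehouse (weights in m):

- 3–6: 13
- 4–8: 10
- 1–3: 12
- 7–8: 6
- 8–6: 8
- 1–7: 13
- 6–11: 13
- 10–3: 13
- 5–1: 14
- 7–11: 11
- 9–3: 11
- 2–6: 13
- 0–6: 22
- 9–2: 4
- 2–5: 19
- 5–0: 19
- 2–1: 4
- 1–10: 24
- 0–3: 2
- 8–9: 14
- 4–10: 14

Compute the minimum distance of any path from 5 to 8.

33 m

Candidate routes:
5–1–7–8: 14+13+6 = 33
5–2–9–8: 19+4+14 = 37
5–1–2–9–8: 14+4+4+14 = 36
The minimum is 33 m via 5–1–7–8.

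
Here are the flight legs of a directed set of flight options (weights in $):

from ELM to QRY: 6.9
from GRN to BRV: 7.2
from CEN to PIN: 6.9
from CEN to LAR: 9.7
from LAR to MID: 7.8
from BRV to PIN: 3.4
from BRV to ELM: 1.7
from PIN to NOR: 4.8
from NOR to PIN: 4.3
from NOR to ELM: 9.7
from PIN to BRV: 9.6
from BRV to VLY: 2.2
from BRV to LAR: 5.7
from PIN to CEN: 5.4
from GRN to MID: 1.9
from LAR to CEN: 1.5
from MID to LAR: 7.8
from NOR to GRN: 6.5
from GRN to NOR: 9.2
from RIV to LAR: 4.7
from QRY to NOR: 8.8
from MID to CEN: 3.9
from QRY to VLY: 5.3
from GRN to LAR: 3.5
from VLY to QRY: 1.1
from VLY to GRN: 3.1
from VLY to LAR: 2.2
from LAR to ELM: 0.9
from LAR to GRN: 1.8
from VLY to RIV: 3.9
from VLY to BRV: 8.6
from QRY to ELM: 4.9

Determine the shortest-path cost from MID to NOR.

$15.6

Settle nodes by increasing distance from MID:
MID: 0
CEN: 3.9  (via MID)
LAR: 7.8  (via MID)
ELM: 8.7  (via LAR)
GRN: 9.6  (via LAR)
PIN: 10.8  (via CEN)
QRY: 15.6  (via ELM)
NOR: 15.6  (via PIN)
Shortest route: MID–CEN–PIN–NOR = $15.6.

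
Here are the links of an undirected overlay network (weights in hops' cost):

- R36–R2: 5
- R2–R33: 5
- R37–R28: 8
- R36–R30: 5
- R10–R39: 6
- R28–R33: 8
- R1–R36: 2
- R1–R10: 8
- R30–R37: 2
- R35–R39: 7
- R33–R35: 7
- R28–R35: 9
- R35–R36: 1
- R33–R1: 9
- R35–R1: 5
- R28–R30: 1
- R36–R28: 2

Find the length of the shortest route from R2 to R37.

Candidate routes:
R2–R36–R30–R37: 5+5+2 = 12
R2–R36–R28–R30–R37: 5+2+1+2 = 10
The minimum is 10 hops' cost via R2–R36–R28–R30–R37.

10 hops' cost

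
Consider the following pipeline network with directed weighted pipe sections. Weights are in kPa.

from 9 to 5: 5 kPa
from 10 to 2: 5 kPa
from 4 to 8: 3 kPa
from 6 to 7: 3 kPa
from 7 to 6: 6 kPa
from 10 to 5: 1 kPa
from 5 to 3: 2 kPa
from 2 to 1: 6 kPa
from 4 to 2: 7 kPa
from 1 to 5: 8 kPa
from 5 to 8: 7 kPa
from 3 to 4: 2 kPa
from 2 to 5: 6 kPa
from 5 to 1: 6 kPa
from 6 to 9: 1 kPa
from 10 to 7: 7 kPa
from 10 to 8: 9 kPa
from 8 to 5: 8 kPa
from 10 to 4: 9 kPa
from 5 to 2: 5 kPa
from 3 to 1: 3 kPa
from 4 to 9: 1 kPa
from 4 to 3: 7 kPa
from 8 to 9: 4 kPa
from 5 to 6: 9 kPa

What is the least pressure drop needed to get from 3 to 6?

17 kPa

Running Dijkstra from 3:
3: 0
4: 2  (via 3)
1: 3  (via 3)
9: 3  (via 4)
8: 5  (via 4)
5: 8  (via 9)
2: 9  (via 4)
6: 17  (via 5)
Shortest route: 3–4–9–5–6 = 17 kPa.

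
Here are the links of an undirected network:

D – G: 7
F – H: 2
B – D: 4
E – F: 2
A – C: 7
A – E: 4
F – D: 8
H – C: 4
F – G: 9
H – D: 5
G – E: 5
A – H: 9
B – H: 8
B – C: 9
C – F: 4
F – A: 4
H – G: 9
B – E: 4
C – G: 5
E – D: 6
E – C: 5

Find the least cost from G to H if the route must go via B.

17

Best G to B: G → E → B costing 9
Shortest B→H: B → H = 8
Total via B: 9 + 8 = 17.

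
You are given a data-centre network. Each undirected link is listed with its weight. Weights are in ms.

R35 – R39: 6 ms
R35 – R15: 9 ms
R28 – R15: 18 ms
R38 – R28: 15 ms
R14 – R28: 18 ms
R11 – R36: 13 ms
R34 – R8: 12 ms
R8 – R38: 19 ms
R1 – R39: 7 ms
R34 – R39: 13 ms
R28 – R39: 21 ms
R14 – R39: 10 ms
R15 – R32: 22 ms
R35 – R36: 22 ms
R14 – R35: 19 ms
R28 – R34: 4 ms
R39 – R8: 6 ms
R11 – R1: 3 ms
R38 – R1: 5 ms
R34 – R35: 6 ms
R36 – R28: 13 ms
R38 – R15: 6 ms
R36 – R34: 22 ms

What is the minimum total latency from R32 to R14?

Compare a few routes:
R32–R15–R38–R1–R39–R14: 22+6+5+7+10 = 50
R32–R15–R35–R39–R14: 22+9+6+10 = 47
R32–R15–R35–R14: 22+9+19 = 50
Cheapest is R32–R15–R35–R39–R14 at 47 ms.

47 ms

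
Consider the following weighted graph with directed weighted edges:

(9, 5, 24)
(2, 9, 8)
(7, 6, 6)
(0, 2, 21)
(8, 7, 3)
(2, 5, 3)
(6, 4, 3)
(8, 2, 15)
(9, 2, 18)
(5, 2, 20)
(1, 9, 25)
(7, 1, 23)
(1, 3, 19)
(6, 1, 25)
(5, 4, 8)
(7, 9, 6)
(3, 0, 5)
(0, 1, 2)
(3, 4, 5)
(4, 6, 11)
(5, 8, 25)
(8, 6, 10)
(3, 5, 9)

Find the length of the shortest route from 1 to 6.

35

Settle nodes by increasing distance from 1:
1: 0
3: 19  (via 1)
0: 24  (via 3)
4: 24  (via 3)
9: 25  (via 1)
5: 28  (via 3)
6: 35  (via 4)
Shortest route: 1 → 3 → 4 → 6 = 35.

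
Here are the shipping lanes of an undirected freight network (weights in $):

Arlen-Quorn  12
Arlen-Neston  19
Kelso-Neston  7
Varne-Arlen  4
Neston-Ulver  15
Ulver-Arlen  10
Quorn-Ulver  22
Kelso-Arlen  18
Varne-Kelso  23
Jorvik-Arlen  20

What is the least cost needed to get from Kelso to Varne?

$22

Settle nodes by increasing distance from Kelso:
Kelso: 0
Neston: 7  (via Kelso)
Arlen: 18  (via Kelso)
Ulver: 22  (via Neston)
Varne: 22  (via Arlen)
Shortest route: Kelso–Arlen–Varne = $22.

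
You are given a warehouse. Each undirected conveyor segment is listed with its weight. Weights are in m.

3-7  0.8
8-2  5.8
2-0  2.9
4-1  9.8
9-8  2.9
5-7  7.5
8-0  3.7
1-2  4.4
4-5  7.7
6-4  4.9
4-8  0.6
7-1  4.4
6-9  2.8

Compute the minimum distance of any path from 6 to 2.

11.3 m

Settle nodes by increasing distance from 6:
6: 0
9: 2.8  (via 6)
4: 4.9  (via 6)
8: 5.5  (via 4)
0: 9.2  (via 8)
2: 11.3  (via 8)
Shortest route: 6–4–8–2 = 11.3 m.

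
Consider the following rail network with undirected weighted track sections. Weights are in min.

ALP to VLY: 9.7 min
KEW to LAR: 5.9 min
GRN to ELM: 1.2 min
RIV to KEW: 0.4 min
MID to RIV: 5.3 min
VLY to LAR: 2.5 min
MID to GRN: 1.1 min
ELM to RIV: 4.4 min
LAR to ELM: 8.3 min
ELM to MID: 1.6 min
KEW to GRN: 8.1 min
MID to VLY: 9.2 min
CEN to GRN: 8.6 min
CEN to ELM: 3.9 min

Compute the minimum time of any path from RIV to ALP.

Settle nodes by increasing distance from RIV:
RIV: 0
KEW: 0.4  (via RIV)
ELM: 4.4  (via RIV)
MID: 5.3  (via RIV)
GRN: 5.6  (via ELM)
LAR: 6.3  (via KEW)
CEN: 8.3  (via ELM)
VLY: 8.8  (via LAR)
ALP: 18.5  (via VLY)
Shortest route: RIV–KEW–LAR–VLY–ALP = 18.5 min.

18.5 min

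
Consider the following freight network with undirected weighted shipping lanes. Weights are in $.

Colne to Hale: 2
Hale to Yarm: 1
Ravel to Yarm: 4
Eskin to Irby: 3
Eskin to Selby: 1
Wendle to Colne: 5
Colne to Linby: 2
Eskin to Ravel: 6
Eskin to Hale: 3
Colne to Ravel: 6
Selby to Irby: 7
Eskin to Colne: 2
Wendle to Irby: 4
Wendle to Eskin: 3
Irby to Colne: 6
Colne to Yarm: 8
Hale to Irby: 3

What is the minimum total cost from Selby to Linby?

$5

Running Dijkstra from Selby:
Selby: 0
Eskin: 1  (via Selby)
Colne: 3  (via Eskin)
Wendle: 4  (via Eskin)
Irby: 4  (via Eskin)
Hale: 4  (via Eskin)
Linby: 5  (via Colne)
Shortest route: Selby–Eskin–Colne–Linby = $5.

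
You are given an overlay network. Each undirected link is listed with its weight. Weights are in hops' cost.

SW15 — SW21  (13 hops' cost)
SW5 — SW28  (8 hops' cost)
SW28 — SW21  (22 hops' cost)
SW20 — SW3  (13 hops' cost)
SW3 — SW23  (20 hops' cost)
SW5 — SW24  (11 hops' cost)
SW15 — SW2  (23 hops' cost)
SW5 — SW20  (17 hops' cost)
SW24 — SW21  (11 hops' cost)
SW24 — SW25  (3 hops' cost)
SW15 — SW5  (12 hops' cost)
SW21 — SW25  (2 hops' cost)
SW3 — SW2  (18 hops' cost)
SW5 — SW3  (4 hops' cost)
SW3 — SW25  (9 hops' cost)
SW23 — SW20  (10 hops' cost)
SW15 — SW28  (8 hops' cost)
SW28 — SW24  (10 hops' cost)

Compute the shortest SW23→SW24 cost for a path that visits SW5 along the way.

Shortest SW23→SW5: SW23–SW3–SW5 = 24
Best SW5 to SW24: SW5–SW24 costing 11
Total via SW5: 24 + 11 = 35 hops' cost.

35 hops' cost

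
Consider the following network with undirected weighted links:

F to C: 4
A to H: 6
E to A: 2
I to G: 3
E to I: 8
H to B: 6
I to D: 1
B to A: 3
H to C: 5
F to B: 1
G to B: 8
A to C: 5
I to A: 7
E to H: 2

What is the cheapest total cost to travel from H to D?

11

Running Dijkstra from H:
H: 0
E: 2  (via H)
A: 4  (via E)
C: 5  (via H)
B: 6  (via H)
F: 7  (via B)
I: 10  (via E)
D: 11  (via I)
Shortest route: H → E → I → D = 11.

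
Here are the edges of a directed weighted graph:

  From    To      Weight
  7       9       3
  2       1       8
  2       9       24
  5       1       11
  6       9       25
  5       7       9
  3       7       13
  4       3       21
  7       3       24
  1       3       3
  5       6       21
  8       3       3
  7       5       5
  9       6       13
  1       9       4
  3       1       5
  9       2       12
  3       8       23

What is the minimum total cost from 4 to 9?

Settle nodes by increasing distance from 4:
4: 0
3: 21  (via 4)
1: 26  (via 3)
9: 30  (via 1)
Shortest route: 4–3–1–9 = 30.

30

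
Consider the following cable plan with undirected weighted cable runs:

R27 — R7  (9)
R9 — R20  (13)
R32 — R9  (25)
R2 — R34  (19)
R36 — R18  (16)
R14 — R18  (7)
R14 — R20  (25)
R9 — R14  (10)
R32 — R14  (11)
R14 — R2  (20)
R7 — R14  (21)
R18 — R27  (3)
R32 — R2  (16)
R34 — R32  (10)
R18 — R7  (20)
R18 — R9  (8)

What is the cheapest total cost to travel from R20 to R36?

Enumerating some paths:
R20 - R9 - R14 - R18 - R36: 13+10+7+16 = 46
R20 - R9 - R18 - R36: 13+8+16 = 37
Cheapest is R20 - R9 - R18 - R36 at 37.

37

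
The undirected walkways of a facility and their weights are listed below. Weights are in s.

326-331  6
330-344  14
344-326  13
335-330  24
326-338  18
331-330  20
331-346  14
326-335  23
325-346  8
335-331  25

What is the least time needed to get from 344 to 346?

Candidate routes:
344–326–331–346: 13+6+14 = 33
344–330–331–346: 14+20+14 = 48
344–326–335–331–346: 13+23+25+14 = 75
Cheapest is 344–326–331–346 at 33 s.

33 s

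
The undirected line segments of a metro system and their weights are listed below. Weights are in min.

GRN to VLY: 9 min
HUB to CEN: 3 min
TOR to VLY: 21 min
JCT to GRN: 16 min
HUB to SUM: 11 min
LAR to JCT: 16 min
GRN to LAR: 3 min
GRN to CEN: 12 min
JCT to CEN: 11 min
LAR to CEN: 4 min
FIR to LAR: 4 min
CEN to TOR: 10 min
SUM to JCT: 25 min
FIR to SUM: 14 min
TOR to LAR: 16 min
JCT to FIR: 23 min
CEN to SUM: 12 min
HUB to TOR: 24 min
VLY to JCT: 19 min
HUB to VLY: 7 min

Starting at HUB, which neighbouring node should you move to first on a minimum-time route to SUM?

Compare a few routes:
HUB–CEN–SUM: 3+12 = 15
HUB–SUM: 11 = 11
Cheapest is HUB–SUM at 11 min.
So from HUB the first move is to SUM.

SUM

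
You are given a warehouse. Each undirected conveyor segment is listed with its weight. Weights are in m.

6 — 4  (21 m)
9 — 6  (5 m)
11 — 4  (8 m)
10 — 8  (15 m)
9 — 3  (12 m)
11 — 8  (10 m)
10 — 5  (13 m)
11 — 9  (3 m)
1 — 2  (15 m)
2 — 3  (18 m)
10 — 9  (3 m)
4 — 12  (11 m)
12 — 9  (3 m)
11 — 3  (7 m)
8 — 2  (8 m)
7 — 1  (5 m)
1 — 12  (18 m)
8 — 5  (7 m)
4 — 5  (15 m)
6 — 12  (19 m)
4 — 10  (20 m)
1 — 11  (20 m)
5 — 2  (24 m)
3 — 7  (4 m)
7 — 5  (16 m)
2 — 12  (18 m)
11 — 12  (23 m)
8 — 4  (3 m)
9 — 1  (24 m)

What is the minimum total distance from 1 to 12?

18 m

Shortest distances from 1:
1: 0
7: 5  (via 1)
3: 9  (via 7)
2: 15  (via 1)
11: 16  (via 3)
12: 18  (via 1)
Shortest route: 1 → 12 = 18 m.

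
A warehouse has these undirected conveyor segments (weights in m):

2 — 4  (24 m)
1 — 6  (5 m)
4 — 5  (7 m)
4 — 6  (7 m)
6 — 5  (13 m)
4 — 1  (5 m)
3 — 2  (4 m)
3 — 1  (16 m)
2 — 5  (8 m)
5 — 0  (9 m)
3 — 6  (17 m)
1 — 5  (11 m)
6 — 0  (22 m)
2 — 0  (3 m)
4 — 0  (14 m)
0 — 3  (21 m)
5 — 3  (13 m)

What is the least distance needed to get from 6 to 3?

Settle nodes by increasing distance from 6:
6: 0
1: 5  (via 6)
4: 7  (via 6)
5: 13  (via 6)
3: 17  (via 6)
Shortest route: 6–3 = 17 m.

17 m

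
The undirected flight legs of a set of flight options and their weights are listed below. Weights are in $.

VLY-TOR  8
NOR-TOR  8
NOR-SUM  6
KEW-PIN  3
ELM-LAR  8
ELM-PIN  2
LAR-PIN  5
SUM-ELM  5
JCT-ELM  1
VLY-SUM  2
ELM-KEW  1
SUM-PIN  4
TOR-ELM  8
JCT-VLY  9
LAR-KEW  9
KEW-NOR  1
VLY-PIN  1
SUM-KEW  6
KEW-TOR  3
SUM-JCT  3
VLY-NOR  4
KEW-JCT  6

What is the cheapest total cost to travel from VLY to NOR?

$4

Compare a few routes:
VLY–PIN–KEW–NOR: 1+3+1 = 5
VLY–NOR: 4 = 4
Cheapest is VLY–NOR at $4.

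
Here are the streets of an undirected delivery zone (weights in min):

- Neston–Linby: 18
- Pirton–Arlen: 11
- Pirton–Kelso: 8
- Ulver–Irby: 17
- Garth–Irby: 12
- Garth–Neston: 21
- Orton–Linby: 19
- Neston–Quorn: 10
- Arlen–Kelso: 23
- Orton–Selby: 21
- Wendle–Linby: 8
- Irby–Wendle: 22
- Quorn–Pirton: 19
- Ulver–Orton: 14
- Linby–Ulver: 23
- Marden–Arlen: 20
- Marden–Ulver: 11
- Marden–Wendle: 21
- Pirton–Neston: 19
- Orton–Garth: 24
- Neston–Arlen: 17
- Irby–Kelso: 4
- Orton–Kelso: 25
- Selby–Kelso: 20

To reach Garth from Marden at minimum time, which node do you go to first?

Ulver

Compare a few routes:
Marden–Ulver–Irby–Garth: 11+17+12 = 40
Marden–Wendle–Irby–Garth: 21+22+12 = 55
Marden–Ulver–Orton–Garth: 11+14+24 = 49
Marden–Arlen–Pirton–Kelso–Irby–Garth: 20+11+8+4+12 = 55
Cheapest is Marden–Ulver–Irby–Garth at 40 min.
So from Marden the first move is to Ulver.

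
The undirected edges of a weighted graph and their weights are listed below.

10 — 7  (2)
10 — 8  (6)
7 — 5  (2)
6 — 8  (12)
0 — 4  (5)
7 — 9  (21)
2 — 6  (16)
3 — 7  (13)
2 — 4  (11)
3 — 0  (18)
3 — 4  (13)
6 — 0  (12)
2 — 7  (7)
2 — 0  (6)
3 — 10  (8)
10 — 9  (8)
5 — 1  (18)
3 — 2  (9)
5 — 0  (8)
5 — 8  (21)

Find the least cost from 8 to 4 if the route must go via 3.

Best 8 to 3: 8–10–3 costing 14
Best 3 to 4: 3–4 costing 13
Total via 3: 14 + 13 = 27.

27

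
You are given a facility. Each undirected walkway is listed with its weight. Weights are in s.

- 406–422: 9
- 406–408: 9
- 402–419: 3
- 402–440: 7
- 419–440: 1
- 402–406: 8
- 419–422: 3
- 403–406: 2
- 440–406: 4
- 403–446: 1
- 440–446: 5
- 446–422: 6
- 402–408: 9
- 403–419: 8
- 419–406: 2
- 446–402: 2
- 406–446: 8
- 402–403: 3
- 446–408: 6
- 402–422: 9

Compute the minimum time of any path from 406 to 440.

3 s

Compare a few routes:
406 → 440: 4 = 4
406 → 419 → 440: 2+1 = 3
Cheapest is 406 → 419 → 440 at 3 s.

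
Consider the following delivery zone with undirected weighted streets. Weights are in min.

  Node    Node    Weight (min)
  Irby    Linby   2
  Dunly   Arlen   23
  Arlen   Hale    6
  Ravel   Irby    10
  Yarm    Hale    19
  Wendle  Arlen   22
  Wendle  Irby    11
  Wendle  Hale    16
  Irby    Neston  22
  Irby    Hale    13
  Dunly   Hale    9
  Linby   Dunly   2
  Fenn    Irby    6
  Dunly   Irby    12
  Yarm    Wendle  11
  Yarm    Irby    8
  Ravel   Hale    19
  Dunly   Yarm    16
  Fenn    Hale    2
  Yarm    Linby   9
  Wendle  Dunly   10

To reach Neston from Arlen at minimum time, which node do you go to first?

Candidate routes:
Arlen - Hale - Fenn - Irby - Neston: 6+2+6+22 = 36
Arlen - Hale - Dunly - Linby - Irby - Neston: 6+9+2+2+22 = 41
Cheapest is Arlen - Hale - Fenn - Irby - Neston at 36 min.
So from Arlen the first move is to Hale.

Hale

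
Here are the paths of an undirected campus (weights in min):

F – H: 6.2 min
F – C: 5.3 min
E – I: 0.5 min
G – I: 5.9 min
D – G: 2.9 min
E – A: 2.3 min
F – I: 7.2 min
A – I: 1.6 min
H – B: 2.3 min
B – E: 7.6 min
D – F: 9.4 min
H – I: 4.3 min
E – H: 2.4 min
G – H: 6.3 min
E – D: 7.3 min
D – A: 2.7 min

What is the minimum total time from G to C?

Compare a few routes:
G–D–F–C: 2.9+9.4+5.3 = 17.6
G–H–F–C: 6.3+6.2+5.3 = 17.8
The minimum is 17.6 min via G–D–F–C.

17.6 min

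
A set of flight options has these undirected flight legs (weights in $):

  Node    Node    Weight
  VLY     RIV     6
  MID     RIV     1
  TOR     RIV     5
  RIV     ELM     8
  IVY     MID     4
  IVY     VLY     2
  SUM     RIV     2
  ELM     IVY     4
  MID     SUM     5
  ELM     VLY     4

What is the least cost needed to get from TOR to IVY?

Settle nodes by increasing distance from TOR:
TOR: 0
RIV: 5  (via TOR)
MID: 6  (via RIV)
SUM: 7  (via RIV)
IVY: 10  (via MID)
Shortest route: TOR → RIV → MID → IVY = $10.

$10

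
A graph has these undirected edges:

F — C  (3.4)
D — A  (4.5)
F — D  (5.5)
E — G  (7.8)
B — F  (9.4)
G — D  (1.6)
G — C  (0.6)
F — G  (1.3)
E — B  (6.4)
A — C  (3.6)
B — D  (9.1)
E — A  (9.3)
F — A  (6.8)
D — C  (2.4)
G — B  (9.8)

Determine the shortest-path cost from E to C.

8.4

Enumerating some paths:
E–A–C: 9.3+3.6 = 12.9
E–G–C: 7.8+0.6 = 8.4
E–G–D–C: 7.8+1.6+2.4 = 11.8
E–G–F–C: 7.8+1.3+3.4 = 12.5
The minimum is 8.4 via E–G–C.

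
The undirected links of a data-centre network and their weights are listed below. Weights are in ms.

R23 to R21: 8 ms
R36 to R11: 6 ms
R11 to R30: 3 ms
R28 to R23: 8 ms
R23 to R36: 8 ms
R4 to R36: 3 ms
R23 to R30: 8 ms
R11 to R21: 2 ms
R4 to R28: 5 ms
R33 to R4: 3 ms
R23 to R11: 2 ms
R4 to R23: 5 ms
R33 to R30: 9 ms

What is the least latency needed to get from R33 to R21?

12 ms

Shortest distances from R33:
R33: 0
R4: 3  (via R33)
R36: 6  (via R4)
R23: 8  (via R4)
R28: 8  (via R4)
R30: 9  (via R33)
R11: 10  (via R23)
R21: 12  (via R11)
Shortest route: R33–R4–R23–R11–R21 = 12 ms.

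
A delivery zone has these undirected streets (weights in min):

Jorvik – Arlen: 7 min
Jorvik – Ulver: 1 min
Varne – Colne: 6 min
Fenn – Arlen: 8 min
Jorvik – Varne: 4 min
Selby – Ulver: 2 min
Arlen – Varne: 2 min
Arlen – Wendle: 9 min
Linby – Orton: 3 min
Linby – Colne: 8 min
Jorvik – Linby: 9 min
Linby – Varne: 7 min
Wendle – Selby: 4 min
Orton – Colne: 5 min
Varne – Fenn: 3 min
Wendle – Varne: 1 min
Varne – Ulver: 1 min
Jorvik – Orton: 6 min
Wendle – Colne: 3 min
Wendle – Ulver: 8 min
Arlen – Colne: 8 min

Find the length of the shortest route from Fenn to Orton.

11 min

Compare a few routes:
Fenn → Varne → Jorvik → Orton: 3+4+6 = 13
Fenn → Varne → Wendle → Colne → Orton: 3+1+3+5 = 12
Fenn → Varne → Ulver → Jorvik → Orton: 3+1+1+6 = 11
Cheapest is Fenn → Varne → Ulver → Jorvik → Orton at 11 min.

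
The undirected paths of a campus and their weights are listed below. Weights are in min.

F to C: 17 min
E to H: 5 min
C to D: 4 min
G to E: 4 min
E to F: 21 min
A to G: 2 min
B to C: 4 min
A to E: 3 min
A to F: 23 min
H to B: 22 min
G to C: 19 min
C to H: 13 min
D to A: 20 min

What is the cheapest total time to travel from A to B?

25 min

Compare a few routes:
A → G → C → B: 2+19+4 = 25
A → D → C → B: 20+4+4 = 28
The minimum is 25 min via A → G → C → B.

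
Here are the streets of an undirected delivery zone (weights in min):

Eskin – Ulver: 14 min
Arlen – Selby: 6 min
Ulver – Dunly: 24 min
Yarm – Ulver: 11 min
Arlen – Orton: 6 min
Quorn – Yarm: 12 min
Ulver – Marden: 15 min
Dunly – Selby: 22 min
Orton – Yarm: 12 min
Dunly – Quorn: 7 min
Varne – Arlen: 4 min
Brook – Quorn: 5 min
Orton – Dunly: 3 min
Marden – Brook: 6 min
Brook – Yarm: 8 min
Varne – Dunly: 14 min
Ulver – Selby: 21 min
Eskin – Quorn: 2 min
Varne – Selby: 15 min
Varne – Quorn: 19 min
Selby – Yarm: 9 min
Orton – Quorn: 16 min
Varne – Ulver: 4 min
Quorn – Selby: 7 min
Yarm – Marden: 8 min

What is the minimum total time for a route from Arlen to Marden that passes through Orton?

26 min

Shortest Arlen→Orton: Arlen → Orton = 6
Best Orton to Marden: Orton → Yarm → Marden costing 20
Total via Orton: 6 + 20 = 26 min.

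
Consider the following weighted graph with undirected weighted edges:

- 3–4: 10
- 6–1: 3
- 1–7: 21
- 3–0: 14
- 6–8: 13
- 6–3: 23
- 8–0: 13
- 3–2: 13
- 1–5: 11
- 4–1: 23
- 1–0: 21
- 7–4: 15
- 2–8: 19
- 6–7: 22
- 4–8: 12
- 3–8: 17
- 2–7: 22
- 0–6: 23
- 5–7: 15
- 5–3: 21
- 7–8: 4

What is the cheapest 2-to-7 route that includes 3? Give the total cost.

Shortest 2→3: 2 → 3 = 13
Best 3 to 7: 3 → 8 → 7 costing 21
Total via 3: 13 + 21 = 34.

34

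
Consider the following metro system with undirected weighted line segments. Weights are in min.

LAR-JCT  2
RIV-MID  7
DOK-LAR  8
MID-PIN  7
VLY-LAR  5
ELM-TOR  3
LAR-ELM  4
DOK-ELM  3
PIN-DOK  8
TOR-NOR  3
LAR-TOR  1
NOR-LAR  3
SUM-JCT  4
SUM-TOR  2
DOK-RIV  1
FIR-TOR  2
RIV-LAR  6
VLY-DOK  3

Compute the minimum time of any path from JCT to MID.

Compare a few routes:
JCT–LAR–ELM–DOK–RIV–MID: 2+4+3+1+7 = 17
JCT–LAR–RIV–MID: 2+6+7 = 15
JCT–LAR–TOR–ELM–DOK–RIV–MID: 2+1+3+3+1+7 = 17
JCT–LAR–VLY–DOK–RIV–MID: 2+5+3+1+7 = 18
The minimum is 15 min via JCT–LAR–RIV–MID.

15 min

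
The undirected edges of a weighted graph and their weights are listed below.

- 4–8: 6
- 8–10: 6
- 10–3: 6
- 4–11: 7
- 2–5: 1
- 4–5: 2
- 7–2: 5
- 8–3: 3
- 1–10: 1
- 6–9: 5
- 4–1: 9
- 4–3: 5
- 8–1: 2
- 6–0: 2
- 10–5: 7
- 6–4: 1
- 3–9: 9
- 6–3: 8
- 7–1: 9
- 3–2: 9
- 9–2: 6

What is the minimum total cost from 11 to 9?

13

Enumerating some paths:
11 - 4 - 5 - 2 - 9: 7+2+1+6 = 16
11 - 4 - 6 - 9: 7+1+5 = 13
11 - 4 - 3 - 6 - 9: 7+5+8+5 = 25
11 - 4 - 3 - 9: 7+5+9 = 21
Cheapest is 11 - 4 - 6 - 9 at 13.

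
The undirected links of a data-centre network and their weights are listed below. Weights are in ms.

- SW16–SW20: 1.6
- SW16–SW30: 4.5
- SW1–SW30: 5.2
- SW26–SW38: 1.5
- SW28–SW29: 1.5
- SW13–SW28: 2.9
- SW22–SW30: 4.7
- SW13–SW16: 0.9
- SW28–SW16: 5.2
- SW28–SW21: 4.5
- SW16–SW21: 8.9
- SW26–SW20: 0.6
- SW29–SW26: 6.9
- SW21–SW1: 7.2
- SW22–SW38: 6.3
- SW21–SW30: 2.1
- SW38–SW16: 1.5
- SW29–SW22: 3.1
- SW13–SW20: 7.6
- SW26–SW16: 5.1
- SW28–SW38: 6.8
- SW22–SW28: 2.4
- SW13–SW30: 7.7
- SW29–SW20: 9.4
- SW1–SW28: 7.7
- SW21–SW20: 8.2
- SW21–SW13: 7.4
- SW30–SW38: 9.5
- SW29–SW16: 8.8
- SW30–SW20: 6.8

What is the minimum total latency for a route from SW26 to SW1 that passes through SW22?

Best SW26 to SW22: SW26 → SW38 → SW22 costing 7.8
Shortest SW22→SW1: SW22 → SW30 → SW1 = 9.9
Total via SW22: 7.8 + 9.9 = 17.7 ms.

17.7 ms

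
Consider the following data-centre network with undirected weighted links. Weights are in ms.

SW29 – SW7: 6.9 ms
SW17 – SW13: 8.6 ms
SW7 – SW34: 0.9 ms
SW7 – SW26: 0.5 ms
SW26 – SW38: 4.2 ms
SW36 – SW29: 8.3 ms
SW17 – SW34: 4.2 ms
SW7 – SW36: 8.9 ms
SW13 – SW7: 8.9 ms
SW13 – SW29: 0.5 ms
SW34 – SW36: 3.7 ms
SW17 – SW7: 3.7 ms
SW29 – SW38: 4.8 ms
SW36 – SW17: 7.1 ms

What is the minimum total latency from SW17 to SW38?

8.4 ms

Compare a few routes:
SW17 - SW7 - SW26 - SW38: 3.7+0.5+4.2 = 8.4
SW17 - SW13 - SW29 - SW38: 8.6+0.5+4.8 = 13.9
SW17 - SW34 - SW7 - SW26 - SW38: 4.2+0.9+0.5+4.2 = 9.8
The minimum is 8.4 ms via SW17 - SW7 - SW26 - SW38.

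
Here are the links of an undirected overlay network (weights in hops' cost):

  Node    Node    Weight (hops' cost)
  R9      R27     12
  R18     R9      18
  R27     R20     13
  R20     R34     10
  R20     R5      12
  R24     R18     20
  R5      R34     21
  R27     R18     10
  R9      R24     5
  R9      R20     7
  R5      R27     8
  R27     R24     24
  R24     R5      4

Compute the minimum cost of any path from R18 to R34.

33 hops' cost

Running Dijkstra from R18:
R18: 0
R27: 10  (via R18)
R9: 18  (via R18)
R5: 18  (via R27)
R24: 20  (via R18)
R20: 23  (via R27)
R34: 33  (via R20)
Shortest route: R18 → R27 → R20 → R34 = 33 hops' cost.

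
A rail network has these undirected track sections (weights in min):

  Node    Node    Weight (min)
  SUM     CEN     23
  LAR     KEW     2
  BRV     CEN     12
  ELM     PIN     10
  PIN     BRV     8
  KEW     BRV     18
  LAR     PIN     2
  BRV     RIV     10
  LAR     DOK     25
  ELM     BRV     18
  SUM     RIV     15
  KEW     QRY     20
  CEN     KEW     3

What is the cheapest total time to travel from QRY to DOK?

47 min

Settle nodes by increasing distance from QRY:
QRY: 0
KEW: 20  (via QRY)
LAR: 22  (via KEW)
CEN: 23  (via KEW)
PIN: 24  (via LAR)
BRV: 32  (via PIN)
ELM: 34  (via PIN)
RIV: 42  (via BRV)
SUM: 46  (via CEN)
DOK: 47  (via LAR)
Shortest route: QRY → KEW → LAR → DOK = 47 min.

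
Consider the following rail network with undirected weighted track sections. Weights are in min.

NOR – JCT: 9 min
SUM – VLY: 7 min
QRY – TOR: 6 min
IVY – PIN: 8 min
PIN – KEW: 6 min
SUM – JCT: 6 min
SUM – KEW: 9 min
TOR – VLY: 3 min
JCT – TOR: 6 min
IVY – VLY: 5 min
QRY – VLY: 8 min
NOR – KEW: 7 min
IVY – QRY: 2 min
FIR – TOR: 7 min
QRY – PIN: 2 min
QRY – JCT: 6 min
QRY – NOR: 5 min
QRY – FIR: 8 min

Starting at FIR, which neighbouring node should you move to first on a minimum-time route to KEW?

QRY

Enumerating some paths:
FIR → QRY → NOR → KEW: 8+5+7 = 20
FIR → QRY → PIN → KEW: 8+2+6 = 16
Cheapest is FIR → QRY → PIN → KEW at 16 min.
So from FIR the first move is to QRY.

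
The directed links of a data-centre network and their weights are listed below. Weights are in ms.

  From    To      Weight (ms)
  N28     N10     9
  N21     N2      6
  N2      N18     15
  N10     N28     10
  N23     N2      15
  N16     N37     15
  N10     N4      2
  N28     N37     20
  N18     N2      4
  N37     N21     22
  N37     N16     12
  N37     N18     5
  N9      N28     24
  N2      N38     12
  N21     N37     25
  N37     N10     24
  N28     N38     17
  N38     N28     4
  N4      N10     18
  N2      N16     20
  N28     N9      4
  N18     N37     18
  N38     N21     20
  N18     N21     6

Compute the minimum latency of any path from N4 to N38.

45 ms

Shortest distances from N4:
N4: 0
N10: 18  (via N4)
N28: 28  (via N10)
N9: 32  (via N28)
N38: 45  (via N28)
Shortest route: N4 → N10 → N28 → N38 = 45 ms.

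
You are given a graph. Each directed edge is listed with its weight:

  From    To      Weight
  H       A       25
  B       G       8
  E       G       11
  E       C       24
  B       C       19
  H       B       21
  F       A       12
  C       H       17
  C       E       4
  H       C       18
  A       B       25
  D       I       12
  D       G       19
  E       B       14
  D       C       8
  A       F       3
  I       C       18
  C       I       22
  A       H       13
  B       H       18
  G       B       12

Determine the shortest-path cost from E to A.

57

Candidate routes:
E–B–H–A: 14+18+25 = 57
E–C–H–A: 24+17+25 = 66
E–G–B–H–A: 11+12+18+25 = 66
Cheapest is E–B–H–A at 57.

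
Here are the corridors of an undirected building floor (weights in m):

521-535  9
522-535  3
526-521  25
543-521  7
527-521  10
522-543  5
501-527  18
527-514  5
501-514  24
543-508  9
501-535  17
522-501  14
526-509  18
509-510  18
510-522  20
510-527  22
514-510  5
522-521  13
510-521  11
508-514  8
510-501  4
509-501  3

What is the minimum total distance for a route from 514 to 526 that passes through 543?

Shortest 514→543: 514–508–543 = 17
Shortest 543→526: 543–521–526 = 32
Total via 543: 17 + 32 = 49 m.

49 m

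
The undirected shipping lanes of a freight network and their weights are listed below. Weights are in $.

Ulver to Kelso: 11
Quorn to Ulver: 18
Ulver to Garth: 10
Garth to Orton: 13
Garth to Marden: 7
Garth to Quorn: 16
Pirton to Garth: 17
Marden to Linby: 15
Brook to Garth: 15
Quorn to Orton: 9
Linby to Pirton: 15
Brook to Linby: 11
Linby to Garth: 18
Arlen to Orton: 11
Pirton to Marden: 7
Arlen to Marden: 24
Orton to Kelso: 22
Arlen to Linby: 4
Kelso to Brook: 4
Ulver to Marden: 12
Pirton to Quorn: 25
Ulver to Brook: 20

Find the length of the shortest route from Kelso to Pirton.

$30

Running Dijkstra from Kelso:
Kelso: 0
Brook: 4  (via Kelso)
Ulver: 11  (via Kelso)
Linby: 15  (via Brook)
Arlen: 19  (via Linby)
Garth: 19  (via Brook)
Orton: 22  (via Kelso)
Marden: 23  (via Ulver)
Quorn: 29  (via Ulver)
Pirton: 30  (via Linby)
Shortest route: Kelso → Brook → Linby → Pirton = $30.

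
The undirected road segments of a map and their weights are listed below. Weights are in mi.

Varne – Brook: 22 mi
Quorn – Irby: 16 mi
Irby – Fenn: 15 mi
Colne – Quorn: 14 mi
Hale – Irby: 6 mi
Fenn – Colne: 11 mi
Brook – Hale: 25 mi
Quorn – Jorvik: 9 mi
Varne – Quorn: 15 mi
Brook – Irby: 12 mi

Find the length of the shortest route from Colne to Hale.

32 mi

Compare a few routes:
Colne → Fenn → Irby → Hale: 11+15+6 = 32
Colne → Quorn → Irby → Hale: 14+16+6 = 36
Cheapest is Colne → Fenn → Irby → Hale at 32 mi.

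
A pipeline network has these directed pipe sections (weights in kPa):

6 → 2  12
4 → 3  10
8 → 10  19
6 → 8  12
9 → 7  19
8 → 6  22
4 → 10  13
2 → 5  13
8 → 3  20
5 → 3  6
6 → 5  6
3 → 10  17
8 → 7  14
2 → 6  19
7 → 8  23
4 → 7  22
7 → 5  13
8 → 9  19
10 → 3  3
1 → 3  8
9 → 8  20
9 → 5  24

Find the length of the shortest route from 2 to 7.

Enumerating some paths:
2–6–8–9–7: 19+12+19+19 = 69
2–6–8–7: 19+12+14 = 45
The minimum is 45 kPa via 2–6–8–7.

45 kPa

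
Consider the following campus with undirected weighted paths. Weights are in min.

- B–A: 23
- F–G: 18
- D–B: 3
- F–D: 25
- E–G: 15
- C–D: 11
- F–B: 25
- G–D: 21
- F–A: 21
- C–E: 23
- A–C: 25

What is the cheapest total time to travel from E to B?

Candidate routes:
E - C - D - B: 23+11+3 = 37
E - G - D - B: 15+21+3 = 39
E - G - F - B: 15+18+25 = 58
E - G - F - D - B: 15+18+25+3 = 61
The minimum is 37 min via E - C - D - B.

37 min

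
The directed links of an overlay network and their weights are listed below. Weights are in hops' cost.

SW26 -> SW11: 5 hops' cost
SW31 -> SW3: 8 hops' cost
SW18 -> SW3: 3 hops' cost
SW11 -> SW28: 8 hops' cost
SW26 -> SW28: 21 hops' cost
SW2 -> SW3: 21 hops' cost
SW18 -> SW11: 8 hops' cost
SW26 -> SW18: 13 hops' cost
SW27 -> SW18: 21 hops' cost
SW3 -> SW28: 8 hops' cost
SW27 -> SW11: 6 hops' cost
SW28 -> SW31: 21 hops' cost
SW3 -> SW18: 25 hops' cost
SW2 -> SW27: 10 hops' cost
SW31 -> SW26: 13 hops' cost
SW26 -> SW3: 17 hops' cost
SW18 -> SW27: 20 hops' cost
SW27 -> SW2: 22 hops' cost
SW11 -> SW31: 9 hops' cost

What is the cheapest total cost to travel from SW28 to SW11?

Shortest distances from SW28:
SW28: 0
SW31: 21  (via SW28)
SW3: 29  (via SW31)
SW26: 34  (via SW31)
SW11: 39  (via SW26)
Shortest route: SW28 → SW31 → SW26 → SW11 = 39 hops' cost.

39 hops' cost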